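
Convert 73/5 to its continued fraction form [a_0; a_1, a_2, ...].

[14; 1, 1, 2]

Run the Euclidean algorithm on 73 and 5; the successive quotients are the partial quotients a_0, a_1, ... (each step inverts the fractional part left over by the previous one):
  73 = 14*5 + 3, so a_0 = 14.
  5 = 1*3 + 2, so a_1 = 1.
  3 = 1*2 + 1, so a_2 = 1.
  2 = 2*1 + 0, so a_3 = 2.
The remainder reaches 0 after 4 divisions, so the expansion has 4 partial quotients, read off in order.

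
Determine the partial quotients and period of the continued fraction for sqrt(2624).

Write x_i = (sqrt(2624) + m_i)/d_i with (m_0, d_0) = (0, 1). a_0 = floor(sqrt(2624)) = 51, since 51^2 = 2601 <= 2624 < 2704 = 52^2.
Iterate m_{i+1} = d_i*a_i - m_i, d_{i+1} = (2624 - m_{i+1}^2)/d_i, a_{i+1} = floor((a_0 + m_{i+1})/d_{i+1}):
  m_1 = 1*51 - 0 = 51, d_1 = (2624 - 51^2)/1 = 23/1 = 23, a_1 = floor((51 + 51)/23) = 4.
  m_2 = 23*4 - 51 = 41, d_2 = (2624 - 41^2)/23 = 943/23 = 41, a_2 = floor((51 + 41)/41) = 2.
  m_3 = 41*2 - 41 = 41, d_3 = (2624 - 41^2)/41 = 943/41 = 23, a_3 = floor((51 + 41)/23) = 4.
  m_4 = 23*4 - 41 = 51, d_4 = (2624 - 51^2)/23 = 23/23 = 1, a_4 = floor((51 + 51)/1) = 102.
  m_5 = 1*102 - 51 = 51, d_5 = (2624 - 51^2)/1 = 23/1 = 23: (m_5, d_5) = (m_1, d_1) = (51, 23), so from here the quotients repeat a_1, ..., a_4; the period length is 4.
Hence the expansion of sqrt(2624) is a_0 = 51 followed by the repeating block 4, 2, 4, 102 (period 4).

[51; (4, 2, 4, 102)]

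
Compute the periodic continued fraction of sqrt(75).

Write x_i = (sqrt(75) + m_i)/d_i with (m_0, d_0) = (0, 1). a_0 = floor(sqrt(75)) = 8, since 8^2 = 64 <= 75 < 81 = 9^2.
Iterate m_{i+1} = d_i*a_i - m_i, d_{i+1} = (75 - m_{i+1}^2)/d_i, a_{i+1} = floor((a_0 + m_{i+1})/d_{i+1}):
  m_1 = 1*8 - 0 = 8, d_1 = (75 - 8^2)/1 = 11/1 = 11, a_1 = floor((8 + 8)/11) = 1.
  m_2 = 11*1 - 8 = 3, d_2 = (75 - 3^2)/11 = 66/11 = 6, a_2 = floor((8 + 3)/6) = 1.
  m_3 = 6*1 - 3 = 3, d_3 = (75 - 3^2)/6 = 66/6 = 11, a_3 = floor((8 + 3)/11) = 1.
  m_4 = 11*1 - 3 = 8, d_4 = (75 - 8^2)/11 = 11/11 = 1, a_4 = floor((8 + 8)/1) = 16.
  m_5 = 1*16 - 8 = 8, d_5 = (75 - 8^2)/1 = 11/1 = 11: (m_5, d_5) = (m_1, d_1) = (8, 11), so from here the quotients repeat a_1, ..., a_4; the period length is 4.
Hence the expansion of sqrt(75) is a_0 = 8 followed by the repeating block 1, 1, 1, 16 (period 4).

[8; (1, 1, 1, 16)]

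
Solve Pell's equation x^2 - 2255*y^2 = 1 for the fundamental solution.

(x, y) = (3609, 76)

First expand sqrt(2255) as a continued fraction. With x_i = (sqrt(2255) + m_i)/d_i and (m_0, d_0) = (0, 1): a_0 = floor(sqrt(2255)) = 47, since 47^2 = 2209 <= 2255 < 2304 = 48^2.
Iterate m_{i+1} = d_i*a_i - m_i, d_{i+1} = (2255 - m_{i+1}^2)/d_i, a_{i+1} = floor((a_0 + m_{i+1})/d_{i+1}):
  m_1 = 1*47 - 0 = 47, d_1 = (2255 - 47^2)/1 = 46/1 = 46, a_1 = floor((47 + 47)/46) = 2.
  m_2 = 46*2 - 47 = 45, d_2 = (2255 - 45^2)/46 = 230/46 = 5, a_2 = floor((47 + 45)/5) = 18.
  m_3 = 5*18 - 45 = 45, d_3 = (2255 - 45^2)/5 = 230/5 = 46, a_3 = floor((47 + 45)/46) = 2.
  m_4 = 46*2 - 45 = 47, d_4 = (2255 - 47^2)/46 = 46/46 = 1, a_4 = floor((47 + 47)/1) = 94.
  m_5 = 1*94 - 47 = 47, d_5 = (2255 - 47^2)/1 = 46/1 = 46: (m_5, d_5) = (m_1, d_1) = (47, 46), so from here the quotients repeat a_1, ..., a_4; the period length is 4.
So sqrt(2255) = [47; (2, 18, 2, 94)] with period length k = 4.
k is even, so the fundamental solution of x^2 - 2255y^2 = 1 is (p_{k-1}, q_{k-1}) = (p_3, q_3); compute convergents through index 3.
Convergents (p_i = a_i*p_{i-1} + p_{i-2}, q_i = a_i*q_{i-1} + q_{i-2} with p_{-2}=0, p_{-1}=1, q_{-2}=1, q_{-1}=0):
  i=0: a_0=47, p_0 = 47*1 + 0 = 47, q_0 = 47*0 + 1 = 1.
  i=1: a_1=2, p_1 = 2*47 + 1 = 95, q_1 = 2*1 + 0 = 2.
  i=2: a_2=18, p_2 = 18*95 + 47 = 1757, q_2 = 18*2 + 1 = 37.
  i=3: a_3=2, p_3 = 2*1757 + 95 = 3609, q_3 = 2*37 + 2 = 76.
Check: 3609^2 - 2255*76^2 = 13024881 - 13024880 = 1, so (x, y) = (3609, 76) solves the equation, and by the theorem it is the least positive solution.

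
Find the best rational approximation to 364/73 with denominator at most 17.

5/1

Expand x = 364/73 as a continued fraction with the Euclidean algorithm:
  364 = 4*73 + 72, so a_0 = 4.
  73 = 1*72 + 1, so a_1 = 1.
  72 = 72*1 + 0, so a_2 = 72.
so x = [4; 1, 72].
Convergents (p_i = a_i*p_{i-1} + p_{i-2}, q_i = a_i*q_{i-1} + q_{i-2} with p_{-2}=0, p_{-1}=1, q_{-2}=1, q_{-1}=0), until the denominator exceeds 17:
  i=0: a_0=4, p_0 = 4*1 + 0 = 4, q_0 = 4*0 + 1 = 1.
  i=1: a_1=1, p_1 = 1*4 + 1 = 5, q_1 = 1*1 + 0 = 1.
  i=2: a_2=72, p_2 = 72*5 + 4 = 364, q_2 = 72*1 + 1 = 73.
q_2 = 73 > 17, so the last convergent with denominator <= 17 is p_1/q_1 = 5/1.
The closest fraction with denominator <= 17 is either p_1/q_1 or the intermediate fraction (k*p_1 + p_0)/(k*q_1 + q_0) with the largest k >= 1 whose denominator stays <= 17; these approach x as k grows, and every other convergent or intermediate fraction in range is farther away.
Largest k: floor((17 - q_0)/q_1) = floor((17 - 1)/1) = 16.
That gives (16*5 + 4)/(16*1 + 1) = 84/17.
Compare the errors: |x - 5/1| = |364*1 - 5*73|/(73*1) = 1/73, and |x - 84/17| = |364*17 - 84*73|/(73*17) = 56/1241.
Cross-multiplying, 1*1241 = 1241 < 4088 = 56*73, so 1/73 is smaller: the convergent 5/1 is closer to x than 84/17.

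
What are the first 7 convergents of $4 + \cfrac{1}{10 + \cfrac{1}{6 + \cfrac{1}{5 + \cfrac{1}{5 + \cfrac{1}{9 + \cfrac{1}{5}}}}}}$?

4/1, 41/10, 250/61, 1291/315, 6705/1636, 61636/15039, 314885/76831

Using the convergent recurrence p_i = a_i*p_{i-1} + p_{i-2}, q_i = a_i*q_{i-1} + q_{i-2} with p_{-2}=0, p_{-1}=1, q_{-2}=1, q_{-1}=0:
  i=0: a_0=4, p_0 = 4*1 + 0 = 4, q_0 = 4*0 + 1 = 1.
  i=1: a_1=10, p_1 = 10*4 + 1 = 41, q_1 = 10*1 + 0 = 10.
  i=2: a_2=6, p_2 = 6*41 + 4 = 250, q_2 = 6*10 + 1 = 61.
  i=3: a_3=5, p_3 = 5*250 + 41 = 1291, q_3 = 5*61 + 10 = 315.
  i=4: a_4=5, p_4 = 5*1291 + 250 = 6705, q_4 = 5*315 + 61 = 1636.
  i=5: a_5=9, p_5 = 9*6705 + 1291 = 61636, q_5 = 9*1636 + 315 = 15039.
  i=6: a_6=5, p_6 = 5*61636 + 6705 = 314885, q_6 = 5*15039 + 1636 = 76831.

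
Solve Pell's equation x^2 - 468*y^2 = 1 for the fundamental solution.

First expand sqrt(468) as a continued fraction. With x_i = (sqrt(468) + m_i)/d_i and (m_0, d_0) = (0, 1): a_0 = floor(sqrt(468)) = 21, since 21^2 = 441 <= 468 < 484 = 22^2.
Iterate m_{i+1} = d_i*a_i - m_i, d_{i+1} = (468 - m_{i+1}^2)/d_i, a_{i+1} = floor((a_0 + m_{i+1})/d_{i+1}):
  m_1 = 1*21 - 0 = 21, d_1 = (468 - 21^2)/1 = 27/1 = 27, a_1 = floor((21 + 21)/27) = 1.
  m_2 = 27*1 - 21 = 6, d_2 = (468 - 6^2)/27 = 432/27 = 16, a_2 = floor((21 + 6)/16) = 1.
  m_3 = 16*1 - 6 = 10, d_3 = (468 - 10^2)/16 = 368/16 = 23, a_3 = floor((21 + 10)/23) = 1.
  m_4 = 23*1 - 10 = 13, d_4 = (468 - 13^2)/23 = 299/23 = 13, a_4 = floor((21 + 13)/13) = 2.
  m_5 = 13*2 - 13 = 13, d_5 = (468 - 13^2)/13 = 299/13 = 23, a_5 = floor((21 + 13)/23) = 1.
  m_6 = 23*1 - 13 = 10, d_6 = (468 - 10^2)/23 = 368/23 = 16, a_6 = floor((21 + 10)/16) = 1.
  m_7 = 16*1 - 10 = 6, d_7 = (468 - 6^2)/16 = 432/16 = 27, a_7 = floor((21 + 6)/27) = 1.
  m_8 = 27*1 - 6 = 21, d_8 = (468 - 21^2)/27 = 27/27 = 1, a_8 = floor((21 + 21)/1) = 42.
  m_9 = 1*42 - 21 = 21, d_9 = (468 - 21^2)/1 = 27/1 = 27: (m_9, d_9) = (m_1, d_1) = (21, 27), so from here the quotients repeat a_1, ..., a_8; the period length is 8.
So sqrt(468) = [21; (1, 1, 1, 2, 1, 1, 1, 42)] with period length k = 8.
k is even, so the fundamental solution of x^2 - 468y^2 = 1 is (p_{k-1}, q_{k-1}) = (p_7, q_7); compute convergents through index 7.
Convergents (p_i = a_i*p_{i-1} + p_{i-2}, q_i = a_i*q_{i-1} + q_{i-2} with p_{-2}=0, p_{-1}=1, q_{-2}=1, q_{-1}=0):
  i=0: a_0=21, p_0 = 21*1 + 0 = 21, q_0 = 21*0 + 1 = 1.
  i=1: a_1=1, p_1 = 1*21 + 1 = 22, q_1 = 1*1 + 0 = 1.
  i=2: a_2=1, p_2 = 1*22 + 21 = 43, q_2 = 1*1 + 1 = 2.
  i=3: a_3=1, p_3 = 1*43 + 22 = 65, q_3 = 1*2 + 1 = 3.
  i=4: a_4=2, p_4 = 2*65 + 43 = 173, q_4 = 2*3 + 2 = 8.
  i=5: a_5=1, p_5 = 1*173 + 65 = 238, q_5 = 1*8 + 3 = 11.
  i=6: a_6=1, p_6 = 1*238 + 173 = 411, q_6 = 1*11 + 8 = 19.
  i=7: a_7=1, p_7 = 1*411 + 238 = 649, q_7 = 1*19 + 11 = 30.
Check: 649^2 - 468*30^2 = 421201 - 421200 = 1, so (x, y) = (649, 30) solves the equation, and by the theorem it is the least positive solution.

(x, y) = (649, 30)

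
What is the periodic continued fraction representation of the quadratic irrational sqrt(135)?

Write x_i = (sqrt(135) + m_i)/d_i with (m_0, d_0) = (0, 1). a_0 = floor(sqrt(135)) = 11, since 11^2 = 121 <= 135 < 144 = 12^2.
Iterate m_{i+1} = d_i*a_i - m_i, d_{i+1} = (135 - m_{i+1}^2)/d_i, a_{i+1} = floor((a_0 + m_{i+1})/d_{i+1}):
  m_1 = 1*11 - 0 = 11, d_1 = (135 - 11^2)/1 = 14/1 = 14, a_1 = floor((11 + 11)/14) = 1.
  m_2 = 14*1 - 11 = 3, d_2 = (135 - 3^2)/14 = 126/14 = 9, a_2 = floor((11 + 3)/9) = 1.
  m_3 = 9*1 - 3 = 6, d_3 = (135 - 6^2)/9 = 99/9 = 11, a_3 = floor((11 + 6)/11) = 1.
  m_4 = 11*1 - 6 = 5, d_4 = (135 - 5^2)/11 = 110/11 = 10, a_4 = floor((11 + 5)/10) = 1.
  m_5 = 10*1 - 5 = 5, d_5 = (135 - 5^2)/10 = 110/10 = 11, a_5 = floor((11 + 5)/11) = 1.
  m_6 = 11*1 - 5 = 6, d_6 = (135 - 6^2)/11 = 99/11 = 9, a_6 = floor((11 + 6)/9) = 1.
  m_7 = 9*1 - 6 = 3, d_7 = (135 - 3^2)/9 = 126/9 = 14, a_7 = floor((11 + 3)/14) = 1.
  m_8 = 14*1 - 3 = 11, d_8 = (135 - 11^2)/14 = 14/14 = 1, a_8 = floor((11 + 11)/1) = 22.
  m_9 = 1*22 - 11 = 11, d_9 = (135 - 11^2)/1 = 14/1 = 14: (m_9, d_9) = (m_1, d_1) = (11, 14), so from here the quotients repeat a_1, ..., a_8; the period length is 8.
Hence the expansion of sqrt(135) is a_0 = 11 followed by the repeating block 1, 1, 1, 1, 1, 1, 1, 22 (period 8).

[11; (1, 1, 1, 1, 1, 1, 1, 22)]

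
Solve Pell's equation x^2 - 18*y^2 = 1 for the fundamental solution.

First expand sqrt(18) as a continued fraction. With x_i = (sqrt(18) + m_i)/d_i and (m_0, d_0) = (0, 1): a_0 = floor(sqrt(18)) = 4, since 4^2 = 16 <= 18 < 25 = 5^2.
Iterate m_{i+1} = d_i*a_i - m_i, d_{i+1} = (18 - m_{i+1}^2)/d_i, a_{i+1} = floor((a_0 + m_{i+1})/d_{i+1}):
  m_1 = 1*4 - 0 = 4, d_1 = (18 - 4^2)/1 = 2/1 = 2, a_1 = floor((4 + 4)/2) = 4.
  m_2 = 2*4 - 4 = 4, d_2 = (18 - 4^2)/2 = 2/2 = 1, a_2 = floor((4 + 4)/1) = 8.
  m_3 = 1*8 - 4 = 4, d_3 = (18 - 4^2)/1 = 2/1 = 2: (m_3, d_3) = (m_1, d_1) = (4, 2), so from here the quotients repeat a_1, a_2; the period length is 2.
So sqrt(18) = [4; (4, 8)] with period length k = 2.
k is even, so the fundamental solution of x^2 - 18y^2 = 1 is (p_{k-1}, q_{k-1}) = (p_1, q_1); compute convergents through index 1.
Convergents (p_i = a_i*p_{i-1} + p_{i-2}, q_i = a_i*q_{i-1} + q_{i-2} with p_{-2}=0, p_{-1}=1, q_{-2}=1, q_{-1}=0):
  i=0: a_0=4, p_0 = 4*1 + 0 = 4, q_0 = 4*0 + 1 = 1.
  i=1: a_1=4, p_1 = 4*4 + 1 = 17, q_1 = 4*1 + 0 = 4.
Check: 17^2 - 18*4^2 = 289 - 288 = 1, so (x, y) = (17, 4) solves the equation, and by the theorem it is the least positive solution.

(x, y) = (17, 4)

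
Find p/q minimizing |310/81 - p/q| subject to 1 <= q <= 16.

Expand x = 310/81 as a continued fraction with the Euclidean algorithm:
  310 = 3*81 + 67, so a_0 = 3.
  81 = 1*67 + 14, so a_1 = 1.
  67 = 4*14 + 11, so a_2 = 4.
  14 = 1*11 + 3, so a_3 = 1.
  11 = 3*3 + 2, so a_4 = 3.
  3 = 1*2 + 1, so a_5 = 1.
  2 = 2*1 + 0, so a_6 = 2.
so x = [3; 1, 4, 1, 3, 1, 2].
Convergents (p_i = a_i*p_{i-1} + p_{i-2}, q_i = a_i*q_{i-1} + q_{i-2} with p_{-2}=0, p_{-1}=1, q_{-2}=1, q_{-1}=0), until the denominator exceeds 16:
  i=0: a_0=3, p_0 = 3*1 + 0 = 3, q_0 = 3*0 + 1 = 1.
  i=1: a_1=1, p_1 = 1*3 + 1 = 4, q_1 = 1*1 + 0 = 1.
  i=2: a_2=4, p_2 = 4*4 + 3 = 19, q_2 = 4*1 + 1 = 5.
  i=3: a_3=1, p_3 = 1*19 + 4 = 23, q_3 = 1*5 + 1 = 6.
  i=4: a_4=3, p_4 = 3*23 + 19 = 88, q_4 = 3*6 + 5 = 23.
q_4 = 23 > 16, so the last convergent with denominator <= 16 is p_3/q_3 = 23/6.
The closest fraction with denominator <= 16 is either p_3/q_3 or the intermediate fraction (k*p_3 + p_2)/(k*q_3 + q_2) with the largest k >= 1 whose denominator stays <= 16; these approach x as k grows, and every other convergent or intermediate fraction in range is farther away.
Largest k: floor((16 - q_2)/q_3) = floor((16 - 5)/6) = 1.
That gives (1*23 + 19)/(1*6 + 5) = 42/11.
Compare the errors: |x - 23/6| = |310*6 - 23*81|/(81*6) = 3/486, and |x - 42/11| = |310*11 - 42*81|/(81*11) = 8/891.
Cross-multiplying, 3*891 = 2673 < 3888 = 8*486, so 3/486 is smaller: the convergent 23/6 is closer to x than 42/11.

23/6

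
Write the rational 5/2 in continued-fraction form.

[2; 2]

Run the Euclidean algorithm on 5 and 2; the successive quotients are the partial quotients a_0, a_1, ... (each step inverts the fractional part left over by the previous one):
  5 = 2*2 + 1, so a_0 = 2.
  2 = 2*1 + 0, so a_1 = 2.
The remainder reaches 0 after 2 divisions, so the expansion has 2 partial quotients, read off in order.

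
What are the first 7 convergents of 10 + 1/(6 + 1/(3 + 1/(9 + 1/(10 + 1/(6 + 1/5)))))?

10/1, 61/6, 193/19, 1798/177, 18173/1789, 110836/10911, 572353/56344

Using the convergent recurrence p_i = a_i*p_{i-1} + p_{i-2}, q_i = a_i*q_{i-1} + q_{i-2} with p_{-2}=0, p_{-1}=1, q_{-2}=1, q_{-1}=0:
  i=0: a_0=10, p_0 = 10*1 + 0 = 10, q_0 = 10*0 + 1 = 1.
  i=1: a_1=6, p_1 = 6*10 + 1 = 61, q_1 = 6*1 + 0 = 6.
  i=2: a_2=3, p_2 = 3*61 + 10 = 193, q_2 = 3*6 + 1 = 19.
  i=3: a_3=9, p_3 = 9*193 + 61 = 1798, q_3 = 9*19 + 6 = 177.
  i=4: a_4=10, p_4 = 10*1798 + 193 = 18173, q_4 = 10*177 + 19 = 1789.
  i=5: a_5=6, p_5 = 6*18173 + 1798 = 110836, q_5 = 6*1789 + 177 = 10911.
  i=6: a_6=5, p_6 = 5*110836 + 18173 = 572353, q_6 = 5*10911 + 1789 = 56344.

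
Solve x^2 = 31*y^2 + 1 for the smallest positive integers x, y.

First expand sqrt(31) as a continued fraction. With x_i = (sqrt(31) + m_i)/d_i and (m_0, d_0) = (0, 1): a_0 = floor(sqrt(31)) = 5, since 5^2 = 25 <= 31 < 36 = 6^2.
Iterate m_{i+1} = d_i*a_i - m_i, d_{i+1} = (31 - m_{i+1}^2)/d_i, a_{i+1} = floor((a_0 + m_{i+1})/d_{i+1}):
  m_1 = 1*5 - 0 = 5, d_1 = (31 - 5^2)/1 = 6/1 = 6, a_1 = floor((5 + 5)/6) = 1.
  m_2 = 6*1 - 5 = 1, d_2 = (31 - 1^2)/6 = 30/6 = 5, a_2 = floor((5 + 1)/5) = 1.
  m_3 = 5*1 - 1 = 4, d_3 = (31 - 4^2)/5 = 15/5 = 3, a_3 = floor((5 + 4)/3) = 3.
  m_4 = 3*3 - 4 = 5, d_4 = (31 - 5^2)/3 = 6/3 = 2, a_4 = floor((5 + 5)/2) = 5.
  m_5 = 2*5 - 5 = 5, d_5 = (31 - 5^2)/2 = 6/2 = 3, a_5 = floor((5 + 5)/3) = 3.
  m_6 = 3*3 - 5 = 4, d_6 = (31 - 4^2)/3 = 15/3 = 5, a_6 = floor((5 + 4)/5) = 1.
  m_7 = 5*1 - 4 = 1, d_7 = (31 - 1^2)/5 = 30/5 = 6, a_7 = floor((5 + 1)/6) = 1.
  m_8 = 6*1 - 1 = 5, d_8 = (31 - 5^2)/6 = 6/6 = 1, a_8 = floor((5 + 5)/1) = 10.
  m_9 = 1*10 - 5 = 5, d_9 = (31 - 5^2)/1 = 6/1 = 6: (m_9, d_9) = (m_1, d_1) = (5, 6), so from here the quotients repeat a_1, ..., a_8; the period length is 8.
So sqrt(31) = [5; (1, 1, 3, 5, 3, 1, 1, 10)] with period length k = 8.
k is even, so the fundamental solution of x^2 - 31y^2 = 1 is (p_{k-1}, q_{k-1}) = (p_7, q_7); compute convergents through index 7.
Convergents (p_i = a_i*p_{i-1} + p_{i-2}, q_i = a_i*q_{i-1} + q_{i-2} with p_{-2}=0, p_{-1}=1, q_{-2}=1, q_{-1}=0):
  i=0: a_0=5, p_0 = 5*1 + 0 = 5, q_0 = 5*0 + 1 = 1.
  i=1: a_1=1, p_1 = 1*5 + 1 = 6, q_1 = 1*1 + 0 = 1.
  i=2: a_2=1, p_2 = 1*6 + 5 = 11, q_2 = 1*1 + 1 = 2.
  i=3: a_3=3, p_3 = 3*11 + 6 = 39, q_3 = 3*2 + 1 = 7.
  i=4: a_4=5, p_4 = 5*39 + 11 = 206, q_4 = 5*7 + 2 = 37.
  i=5: a_5=3, p_5 = 3*206 + 39 = 657, q_5 = 3*37 + 7 = 118.
  i=6: a_6=1, p_6 = 1*657 + 206 = 863, q_6 = 1*118 + 37 = 155.
  i=7: a_7=1, p_7 = 1*863 + 657 = 1520, q_7 = 1*155 + 118 = 273.
Check: 1520^2 - 31*273^2 = 2310400 - 2310399 = 1, so (x, y) = (1520, 273) solves the equation, and by the theorem it is the least positive solution.

(x, y) = (1520, 273)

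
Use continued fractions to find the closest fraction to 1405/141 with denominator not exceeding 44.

279/28

Expand x = 1405/141 as a continued fraction with the Euclidean algorithm:
  1405 = 9*141 + 136, so a_0 = 9.
  141 = 1*136 + 5, so a_1 = 1.
  136 = 27*5 + 1, so a_2 = 27.
  5 = 5*1 + 0, so a_3 = 5.
so x = [9; 1, 27, 5].
Convergents (p_i = a_i*p_{i-1} + p_{i-2}, q_i = a_i*q_{i-1} + q_{i-2} with p_{-2}=0, p_{-1}=1, q_{-2}=1, q_{-1}=0), until the denominator exceeds 44:
  i=0: a_0=9, p_0 = 9*1 + 0 = 9, q_0 = 9*0 + 1 = 1.
  i=1: a_1=1, p_1 = 1*9 + 1 = 10, q_1 = 1*1 + 0 = 1.
  i=2: a_2=27, p_2 = 27*10 + 9 = 279, q_2 = 27*1 + 1 = 28.
  i=3: a_3=5, p_3 = 5*279 + 10 = 1405, q_3 = 5*28 + 1 = 141.
q_3 = 141 > 44, so the last convergent with denominator <= 44 is p_2/q_2 = 279/28.
The closest fraction with denominator <= 44 is either p_2/q_2 or the intermediate fraction (k*p_2 + p_1)/(k*q_2 + q_1) with the largest k >= 1 whose denominator stays <= 44; these approach x as k grows, and every other convergent or intermediate fraction in range is farther away.
Largest k: floor((44 - q_1)/q_2) = floor((44 - 1)/28) = 1.
That gives (1*279 + 10)/(1*28 + 1) = 289/29.
Compare the errors: |x - 279/28| = |1405*28 - 279*141|/(141*28) = 1/3948, and |x - 289/29| = |1405*29 - 289*141|/(141*29) = 4/4089.
Cross-multiplying, 1*4089 = 4089 < 15792 = 4*3948, so 1/3948 is smaller: the convergent 279/28 is closer to x than 289/29.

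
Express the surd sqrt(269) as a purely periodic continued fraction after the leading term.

[16; (2, 2, 32)]

Write x_i = (sqrt(269) + m_i)/d_i with (m_0, d_0) = (0, 1). a_0 = floor(sqrt(269)) = 16, since 16^2 = 256 <= 269 < 289 = 17^2.
Iterate m_{i+1} = d_i*a_i - m_i, d_{i+1} = (269 - m_{i+1}^2)/d_i, a_{i+1} = floor((a_0 + m_{i+1})/d_{i+1}):
  m_1 = 1*16 - 0 = 16, d_1 = (269 - 16^2)/1 = 13/1 = 13, a_1 = floor((16 + 16)/13) = 2.
  m_2 = 13*2 - 16 = 10, d_2 = (269 - 10^2)/13 = 169/13 = 13, a_2 = floor((16 + 10)/13) = 2.
  m_3 = 13*2 - 10 = 16, d_3 = (269 - 16^2)/13 = 13/13 = 1, a_3 = floor((16 + 16)/1) = 32.
  m_4 = 1*32 - 16 = 16, d_4 = (269 - 16^2)/1 = 13/1 = 13: (m_4, d_4) = (m_1, d_1) = (16, 13), so from here the quotients repeat a_1, ..., a_3; the period length is 3.
Hence the expansion of sqrt(269) is a_0 = 16 followed by the repeating block 2, 2, 32 (period 3).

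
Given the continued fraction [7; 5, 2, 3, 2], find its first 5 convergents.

7/1, 36/5, 79/11, 273/38, 625/87

Using the convergent recurrence p_i = a_i*p_{i-1} + p_{i-2}, q_i = a_i*q_{i-1} + q_{i-2} with p_{-2}=0, p_{-1}=1, q_{-2}=1, q_{-1}=0:
  i=0: a_0=7, p_0 = 7*1 + 0 = 7, q_0 = 7*0 + 1 = 1.
  i=1: a_1=5, p_1 = 5*7 + 1 = 36, q_1 = 5*1 + 0 = 5.
  i=2: a_2=2, p_2 = 2*36 + 7 = 79, q_2 = 2*5 + 1 = 11.
  i=3: a_3=3, p_3 = 3*79 + 36 = 273, q_3 = 3*11 + 5 = 38.
  i=4: a_4=2, p_4 = 2*273 + 79 = 625, q_4 = 2*38 + 11 = 87.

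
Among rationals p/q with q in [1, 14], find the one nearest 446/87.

41/8

Expand x = 446/87 as a continued fraction with the Euclidean algorithm:
  446 = 5*87 + 11, so a_0 = 5.
  87 = 7*11 + 10, so a_1 = 7.
  11 = 1*10 + 1, so a_2 = 1.
  10 = 10*1 + 0, so a_3 = 10.
so x = [5; 7, 1, 10].
Convergents (p_i = a_i*p_{i-1} + p_{i-2}, q_i = a_i*q_{i-1} + q_{i-2} with p_{-2}=0, p_{-1}=1, q_{-2}=1, q_{-1}=0), until the denominator exceeds 14:
  i=0: a_0=5, p_0 = 5*1 + 0 = 5, q_0 = 5*0 + 1 = 1.
  i=1: a_1=7, p_1 = 7*5 + 1 = 36, q_1 = 7*1 + 0 = 7.
  i=2: a_2=1, p_2 = 1*36 + 5 = 41, q_2 = 1*7 + 1 = 8.
  i=3: a_3=10, p_3 = 10*41 + 36 = 446, q_3 = 10*8 + 7 = 87.
q_3 = 87 > 14, so the last convergent with denominator <= 14 is p_2/q_2 = 41/8.
The closest fraction with denominator <= 14 is either p_2/q_2 or the intermediate fraction (k*p_2 + p_1)/(k*q_2 + q_1) with the largest k >= 1 whose denominator stays <= 14; these approach x as k grows, and every other convergent or intermediate fraction in range is farther away.
Largest k: floor((14 - q_1)/q_2) = floor((14 - 7)/8) = 0.
Since k = 0, no intermediate fraction beyond p_2/q_2 has denominator <= 14, so the convergent 41/8 is the closest (its error is |446*8 - 41*87|/(87*8) = 1/696).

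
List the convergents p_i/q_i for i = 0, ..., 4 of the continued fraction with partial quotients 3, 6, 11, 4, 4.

Using the convergent recurrence p_i = a_i*p_{i-1} + p_{i-2}, q_i = a_i*q_{i-1} + q_{i-2} with p_{-2}=0, p_{-1}=1, q_{-2}=1, q_{-1}=0:
  i=0: a_0=3, p_0 = 3*1 + 0 = 3, q_0 = 3*0 + 1 = 1.
  i=1: a_1=6, p_1 = 6*3 + 1 = 19, q_1 = 6*1 + 0 = 6.
  i=2: a_2=11, p_2 = 11*19 + 3 = 212, q_2 = 11*6 + 1 = 67.
  i=3: a_3=4, p_3 = 4*212 + 19 = 867, q_3 = 4*67 + 6 = 274.
  i=4: a_4=4, p_4 = 4*867 + 212 = 3680, q_4 = 4*274 + 67 = 1163.

3/1, 19/6, 212/67, 867/274, 3680/1163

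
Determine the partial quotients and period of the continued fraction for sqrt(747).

Write x_i = (sqrt(747) + m_i)/d_i with (m_0, d_0) = (0, 1). a_0 = floor(sqrt(747)) = 27, since 27^2 = 729 <= 747 < 784 = 28^2.
Iterate m_{i+1} = d_i*a_i - m_i, d_{i+1} = (747 - m_{i+1}^2)/d_i, a_{i+1} = floor((a_0 + m_{i+1})/d_{i+1}):
  m_1 = 1*27 - 0 = 27, d_1 = (747 - 27^2)/1 = 18/1 = 18, a_1 = floor((27 + 27)/18) = 3.
  m_2 = 18*3 - 27 = 27, d_2 = (747 - 27^2)/18 = 18/18 = 1, a_2 = floor((27 + 27)/1) = 54.
  m_3 = 1*54 - 27 = 27, d_3 = (747 - 27^2)/1 = 18/1 = 18: (m_3, d_3) = (m_1, d_1) = (27, 18), so from here the quotients repeat a_1, a_2; the period length is 2.
Hence the expansion of sqrt(747) is a_0 = 27 followed by the repeating block 3, 54 (period 2).

[27; (3, 54)]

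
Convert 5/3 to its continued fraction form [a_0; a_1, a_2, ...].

[1; 1, 2]

Run the Euclidean algorithm on 5 and 3; the successive quotients are the partial quotients a_0, a_1, ... (each step inverts the fractional part left over by the previous one):
  5 = 1*3 + 2, so a_0 = 1.
  3 = 1*2 + 1, so a_1 = 1.
  2 = 2*1 + 0, so a_2 = 2.
The remainder reaches 0 after 3 divisions, so the expansion has 3 partial quotients, read off in order.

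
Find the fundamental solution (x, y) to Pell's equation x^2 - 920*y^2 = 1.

First expand sqrt(920) as a continued fraction. With x_i = (sqrt(920) + m_i)/d_i and (m_0, d_0) = (0, 1): a_0 = floor(sqrt(920)) = 30, since 30^2 = 900 <= 920 < 961 = 31^2.
Iterate m_{i+1} = d_i*a_i - m_i, d_{i+1} = (920 - m_{i+1}^2)/d_i, a_{i+1} = floor((a_0 + m_{i+1})/d_{i+1}):
  m_1 = 1*30 - 0 = 30, d_1 = (920 - 30^2)/1 = 20/1 = 20, a_1 = floor((30 + 30)/20) = 3.
  m_2 = 20*3 - 30 = 30, d_2 = (920 - 30^2)/20 = 20/20 = 1, a_2 = floor((30 + 30)/1) = 60.
  m_3 = 1*60 - 30 = 30, d_3 = (920 - 30^2)/1 = 20/1 = 20: (m_3, d_3) = (m_1, d_1) = (30, 20), so from here the quotients repeat a_1, a_2; the period length is 2.
So sqrt(920) = [30; (3, 60)] with period length k = 2.
k is even, so the fundamental solution of x^2 - 920y^2 = 1 is (p_{k-1}, q_{k-1}) = (p_1, q_1); compute convergents through index 1.
Convergents (p_i = a_i*p_{i-1} + p_{i-2}, q_i = a_i*q_{i-1} + q_{i-2} with p_{-2}=0, p_{-1}=1, q_{-2}=1, q_{-1}=0):
  i=0: a_0=30, p_0 = 30*1 + 0 = 30, q_0 = 30*0 + 1 = 1.
  i=1: a_1=3, p_1 = 3*30 + 1 = 91, q_1 = 3*1 + 0 = 3.
Check: 91^2 - 920*3^2 = 8281 - 8280 = 1, so (x, y) = (91, 3) solves the equation, and by the theorem it is the least positive solution.

(x, y) = (91, 3)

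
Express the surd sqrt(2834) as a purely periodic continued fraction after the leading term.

Write x_i = (sqrt(2834) + m_i)/d_i with (m_0, d_0) = (0, 1). a_0 = floor(sqrt(2834)) = 53, since 53^2 = 2809 <= 2834 < 2916 = 54^2.
Iterate m_{i+1} = d_i*a_i - m_i, d_{i+1} = (2834 - m_{i+1}^2)/d_i, a_{i+1} = floor((a_0 + m_{i+1})/d_{i+1}):
  m_1 = 1*53 - 0 = 53, d_1 = (2834 - 53^2)/1 = 25/1 = 25, a_1 = floor((53 + 53)/25) = 4.
  m_2 = 25*4 - 53 = 47, d_2 = (2834 - 47^2)/25 = 625/25 = 25, a_2 = floor((53 + 47)/25) = 4.
  m_3 = 25*4 - 47 = 53, d_3 = (2834 - 53^2)/25 = 25/25 = 1, a_3 = floor((53 + 53)/1) = 106.
  m_4 = 1*106 - 53 = 53, d_4 = (2834 - 53^2)/1 = 25/1 = 25: (m_4, d_4) = (m_1, d_1) = (53, 25), so from here the quotients repeat a_1, ..., a_3; the period length is 3.
Hence the expansion of sqrt(2834) is a_0 = 53 followed by the repeating block 4, 4, 106 (period 3).

[53; (4, 4, 106)]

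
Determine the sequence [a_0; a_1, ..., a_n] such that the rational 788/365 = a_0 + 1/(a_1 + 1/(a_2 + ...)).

[2; 6, 3, 2, 2, 3]

Run the Euclidean algorithm on 788 and 365; the successive quotients are the partial quotients a_0, a_1, ... (each step inverts the fractional part left over by the previous one):
  788 = 2*365 + 58, so a_0 = 2.
  365 = 6*58 + 17, so a_1 = 6.
  58 = 3*17 + 7, so a_2 = 3.
  17 = 2*7 + 3, so a_3 = 2.
  7 = 2*3 + 1, so a_4 = 2.
  3 = 3*1 + 0, so a_5 = 3.
The remainder reaches 0 after 6 divisions, so the expansion has 6 partial quotients, read off in order.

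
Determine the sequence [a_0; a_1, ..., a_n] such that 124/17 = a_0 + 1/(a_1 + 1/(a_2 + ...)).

Run the Euclidean algorithm on 124 and 17; the successive quotients are the partial quotients a_0, a_1, ... (each step inverts the fractional part left over by the previous one):
  124 = 7*17 + 5, so a_0 = 7.
  17 = 3*5 + 2, so a_1 = 3.
  5 = 2*2 + 1, so a_2 = 2.
  2 = 2*1 + 0, so a_3 = 2.
The remainder reaches 0 after 4 divisions, so the expansion has 4 partial quotients, read off in order.

[7; 3, 2, 2]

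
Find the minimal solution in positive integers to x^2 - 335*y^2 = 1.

First expand sqrt(335) as a continued fraction. With x_i = (sqrt(335) + m_i)/d_i and (m_0, d_0) = (0, 1): a_0 = floor(sqrt(335)) = 18, since 18^2 = 324 <= 335 < 361 = 19^2.
Iterate m_{i+1} = d_i*a_i - m_i, d_{i+1} = (335 - m_{i+1}^2)/d_i, a_{i+1} = floor((a_0 + m_{i+1})/d_{i+1}):
  m_1 = 1*18 - 0 = 18, d_1 = (335 - 18^2)/1 = 11/1 = 11, a_1 = floor((18 + 18)/11) = 3.
  m_2 = 11*3 - 18 = 15, d_2 = (335 - 15^2)/11 = 110/11 = 10, a_2 = floor((18 + 15)/10) = 3.
  m_3 = 10*3 - 15 = 15, d_3 = (335 - 15^2)/10 = 110/10 = 11, a_3 = floor((18 + 15)/11) = 3.
  m_4 = 11*3 - 15 = 18, d_4 = (335 - 18^2)/11 = 11/11 = 1, a_4 = floor((18 + 18)/1) = 36.
  m_5 = 1*36 - 18 = 18, d_5 = (335 - 18^2)/1 = 11/1 = 11: (m_5, d_5) = (m_1, d_1) = (18, 11), so from here the quotients repeat a_1, ..., a_4; the period length is 4.
So sqrt(335) = [18; (3, 3, 3, 36)] with period length k = 4.
k is even, so the fundamental solution of x^2 - 335y^2 = 1 is (p_{k-1}, q_{k-1}) = (p_3, q_3); compute convergents through index 3.
Convergents (p_i = a_i*p_{i-1} + p_{i-2}, q_i = a_i*q_{i-1} + q_{i-2} with p_{-2}=0, p_{-1}=1, q_{-2}=1, q_{-1}=0):
  i=0: a_0=18, p_0 = 18*1 + 0 = 18, q_0 = 18*0 + 1 = 1.
  i=1: a_1=3, p_1 = 3*18 + 1 = 55, q_1 = 3*1 + 0 = 3.
  i=2: a_2=3, p_2 = 3*55 + 18 = 183, q_2 = 3*3 + 1 = 10.
  i=3: a_3=3, p_3 = 3*183 + 55 = 604, q_3 = 3*10 + 3 = 33.
Check: 604^2 - 335*33^2 = 364816 - 364815 = 1, so (x, y) = (604, 33) solves the equation, and by the theorem it is the least positive solution.

(x, y) = (604, 33)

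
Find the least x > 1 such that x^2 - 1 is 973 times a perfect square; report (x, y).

First expand sqrt(973) as a continued fraction. With x_i = (sqrt(973) + m_i)/d_i and (m_0, d_0) = (0, 1): a_0 = floor(sqrt(973)) = 31, since 31^2 = 961 <= 973 < 1024 = 32^2.
Iterate m_{i+1} = d_i*a_i - m_i, d_{i+1} = (973 - m_{i+1}^2)/d_i, a_{i+1} = floor((a_0 + m_{i+1})/d_{i+1}):
  m_1 = 1*31 - 0 = 31, d_1 = (973 - 31^2)/1 = 12/1 = 12, a_1 = floor((31 + 31)/12) = 5.
  m_2 = 12*5 - 31 = 29, d_2 = (973 - 29^2)/12 = 132/12 = 11, a_2 = floor((31 + 29)/11) = 5.
  m_3 = 11*5 - 29 = 26, d_3 = (973 - 26^2)/11 = 297/11 = 27, a_3 = floor((31 + 26)/27) = 2.
  m_4 = 27*2 - 26 = 28, d_4 = (973 - 28^2)/27 = 189/27 = 7, a_4 = floor((31 + 28)/7) = 8.
  m_5 = 7*8 - 28 = 28, d_5 = (973 - 28^2)/7 = 189/7 = 27, a_5 = floor((31 + 28)/27) = 2.
  m_6 = 27*2 - 28 = 26, d_6 = (973 - 26^2)/27 = 297/27 = 11, a_6 = floor((31 + 26)/11) = 5.
  m_7 = 11*5 - 26 = 29, d_7 = (973 - 29^2)/11 = 132/11 = 12, a_7 = floor((31 + 29)/12) = 5.
  m_8 = 12*5 - 29 = 31, d_8 = (973 - 31^2)/12 = 12/12 = 1, a_8 = floor((31 + 31)/1) = 62.
  m_9 = 1*62 - 31 = 31, d_9 = (973 - 31^2)/1 = 12/1 = 12: (m_9, d_9) = (m_1, d_1) = (31, 12), so from here the quotients repeat a_1, ..., a_8; the period length is 8.
So sqrt(973) = [31; (5, 5, 2, 8, 2, 5, 5, 62)] with period length k = 8.
k is even, so the fundamental solution of x^2 - 973y^2 = 1 is (p_{k-1}, q_{k-1}) = (p_7, q_7); compute convergents through index 7.
Convergents (p_i = a_i*p_{i-1} + p_{i-2}, q_i = a_i*q_{i-1} + q_{i-2} with p_{-2}=0, p_{-1}=1, q_{-2}=1, q_{-1}=0):
  i=0: a_0=31, p_0 = 31*1 + 0 = 31, q_0 = 31*0 + 1 = 1.
  i=1: a_1=5, p_1 = 5*31 + 1 = 156, q_1 = 5*1 + 0 = 5.
  i=2: a_2=5, p_2 = 5*156 + 31 = 811, q_2 = 5*5 + 1 = 26.
  i=3: a_3=2, p_3 = 2*811 + 156 = 1778, q_3 = 2*26 + 5 = 57.
  i=4: a_4=8, p_4 = 8*1778 + 811 = 15035, q_4 = 8*57 + 26 = 482.
  i=5: a_5=2, p_5 = 2*15035 + 1778 = 31848, q_5 = 2*482 + 57 = 1021.
  i=6: a_6=5, p_6 = 5*31848 + 15035 = 174275, q_6 = 5*1021 + 482 = 5587.
  i=7: a_7=5, p_7 = 5*174275 + 31848 = 903223, q_7 = 5*5587 + 1021 = 28956.
Check: 903223^2 - 973*28956^2 = 815811787729 - 815811787728 = 1, so (x, y) = (903223, 28956) solves the equation, and by the theorem it is the least positive solution.

(x, y) = (903223, 28956)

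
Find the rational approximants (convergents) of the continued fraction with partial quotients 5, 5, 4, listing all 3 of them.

5/1, 26/5, 109/21

Using the convergent recurrence p_i = a_i*p_{i-1} + p_{i-2}, q_i = a_i*q_{i-1} + q_{i-2} with p_{-2}=0, p_{-1}=1, q_{-2}=1, q_{-1}=0:
  i=0: a_0=5, p_0 = 5*1 + 0 = 5, q_0 = 5*0 + 1 = 1.
  i=1: a_1=5, p_1 = 5*5 + 1 = 26, q_1 = 5*1 + 0 = 5.
  i=2: a_2=4, p_2 = 4*26 + 5 = 109, q_2 = 4*5 + 1 = 21.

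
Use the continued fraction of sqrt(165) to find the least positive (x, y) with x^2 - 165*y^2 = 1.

(x, y) = (1079, 84)

First expand sqrt(165) as a continued fraction. With x_i = (sqrt(165) + m_i)/d_i and (m_0, d_0) = (0, 1): a_0 = floor(sqrt(165)) = 12, since 12^2 = 144 <= 165 < 169 = 13^2.
Iterate m_{i+1} = d_i*a_i - m_i, d_{i+1} = (165 - m_{i+1}^2)/d_i, a_{i+1} = floor((a_0 + m_{i+1})/d_{i+1}):
  m_1 = 1*12 - 0 = 12, d_1 = (165 - 12^2)/1 = 21/1 = 21, a_1 = floor((12 + 12)/21) = 1.
  m_2 = 21*1 - 12 = 9, d_2 = (165 - 9^2)/21 = 84/21 = 4, a_2 = floor((12 + 9)/4) = 5.
  m_3 = 4*5 - 9 = 11, d_3 = (165 - 11^2)/4 = 44/4 = 11, a_3 = floor((12 + 11)/11) = 2.
  m_4 = 11*2 - 11 = 11, d_4 = (165 - 11^2)/11 = 44/11 = 4, a_4 = floor((12 + 11)/4) = 5.
  m_5 = 4*5 - 11 = 9, d_5 = (165 - 9^2)/4 = 84/4 = 21, a_5 = floor((12 + 9)/21) = 1.
  m_6 = 21*1 - 9 = 12, d_6 = (165 - 12^2)/21 = 21/21 = 1, a_6 = floor((12 + 12)/1) = 24.
  m_7 = 1*24 - 12 = 12, d_7 = (165 - 12^2)/1 = 21/1 = 21: (m_7, d_7) = (m_1, d_1) = (12, 21), so from here the quotients repeat a_1, ..., a_6; the period length is 6.
So sqrt(165) = [12; (1, 5, 2, 5, 1, 24)] with period length k = 6.
k is even, so the fundamental solution of x^2 - 165y^2 = 1 is (p_{k-1}, q_{k-1}) = (p_5, q_5); compute convergents through index 5.
Convergents (p_i = a_i*p_{i-1} + p_{i-2}, q_i = a_i*q_{i-1} + q_{i-2} with p_{-2}=0, p_{-1}=1, q_{-2}=1, q_{-1}=0):
  i=0: a_0=12, p_0 = 12*1 + 0 = 12, q_0 = 12*0 + 1 = 1.
  i=1: a_1=1, p_1 = 1*12 + 1 = 13, q_1 = 1*1 + 0 = 1.
  i=2: a_2=5, p_2 = 5*13 + 12 = 77, q_2 = 5*1 + 1 = 6.
  i=3: a_3=2, p_3 = 2*77 + 13 = 167, q_3 = 2*6 + 1 = 13.
  i=4: a_4=5, p_4 = 5*167 + 77 = 912, q_4 = 5*13 + 6 = 71.
  i=5: a_5=1, p_5 = 1*912 + 167 = 1079, q_5 = 1*71 + 13 = 84.
Check: 1079^2 - 165*84^2 = 1164241 - 1164240 = 1, so (x, y) = (1079, 84) solves the equation, and by the theorem it is the least positive solution.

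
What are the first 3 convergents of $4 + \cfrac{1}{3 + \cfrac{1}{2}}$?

Using the convergent recurrence p_i = a_i*p_{i-1} + p_{i-2}, q_i = a_i*q_{i-1} + q_{i-2} with p_{-2}=0, p_{-1}=1, q_{-2}=1, q_{-1}=0:
  i=0: a_0=4, p_0 = 4*1 + 0 = 4, q_0 = 4*0 + 1 = 1.
  i=1: a_1=3, p_1 = 3*4 + 1 = 13, q_1 = 3*1 + 0 = 3.
  i=2: a_2=2, p_2 = 2*13 + 4 = 30, q_2 = 2*3 + 1 = 7.

4/1, 13/3, 30/7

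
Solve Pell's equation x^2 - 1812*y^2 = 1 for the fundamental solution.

First expand sqrt(1812) as a continued fraction. With x_i = (sqrt(1812) + m_i)/d_i and (m_0, d_0) = (0, 1): a_0 = floor(sqrt(1812)) = 42, since 42^2 = 1764 <= 1812 < 1849 = 43^2.
Iterate m_{i+1} = d_i*a_i - m_i, d_{i+1} = (1812 - m_{i+1}^2)/d_i, a_{i+1} = floor((a_0 + m_{i+1})/d_{i+1}):
  m_1 = 1*42 - 0 = 42, d_1 = (1812 - 42^2)/1 = 48/1 = 48, a_1 = floor((42 + 42)/48) = 1.
  m_2 = 48*1 - 42 = 6, d_2 = (1812 - 6^2)/48 = 1776/48 = 37, a_2 = floor((42 + 6)/37) = 1.
  m_3 = 37*1 - 6 = 31, d_3 = (1812 - 31^2)/37 = 851/37 = 23, a_3 = floor((42 + 31)/23) = 3.
  m_4 = 23*3 - 31 = 38, d_4 = (1812 - 38^2)/23 = 368/23 = 16, a_4 = floor((42 + 38)/16) = 5.
  m_5 = 16*5 - 38 = 42, d_5 = (1812 - 42^2)/16 = 48/16 = 3, a_5 = floor((42 + 42)/3) = 28.
  m_6 = 3*28 - 42 = 42, d_6 = (1812 - 42^2)/3 = 48/3 = 16, a_6 = floor((42 + 42)/16) = 5.
  m_7 = 16*5 - 42 = 38, d_7 = (1812 - 38^2)/16 = 368/16 = 23, a_7 = floor((42 + 38)/23) = 3.
  m_8 = 23*3 - 38 = 31, d_8 = (1812 - 31^2)/23 = 851/23 = 37, a_8 = floor((42 + 31)/37) = 1.
  m_9 = 37*1 - 31 = 6, d_9 = (1812 - 6^2)/37 = 1776/37 = 48, a_9 = floor((42 + 6)/48) = 1.
  m_10 = 48*1 - 6 = 42, d_10 = (1812 - 42^2)/48 = 48/48 = 1, a_10 = floor((42 + 42)/1) = 84.
  m_11 = 1*84 - 42 = 42, d_11 = (1812 - 42^2)/1 = 48/1 = 48: (m_11, d_11) = (m_1, d_1) = (42, 48), so from here the quotients repeat a_1, ..., a_10; the period length is 10.
So sqrt(1812) = [42; (1, 1, 3, 5, 28, 5, 3, 1, 1, 84)] with period length k = 10.
k is even, so the fundamental solution of x^2 - 1812y^2 = 1 is (p_{k-1}, q_{k-1}) = (p_9, q_9); compute convergents through index 9.
Convergents (p_i = a_i*p_{i-1} + p_{i-2}, q_i = a_i*q_{i-1} + q_{i-2} with p_{-2}=0, p_{-1}=1, q_{-2}=1, q_{-1}=0):
  i=0: a_0=42, p_0 = 42*1 + 0 = 42, q_0 = 42*0 + 1 = 1.
  i=1: a_1=1, p_1 = 1*42 + 1 = 43, q_1 = 1*1 + 0 = 1.
  i=2: a_2=1, p_2 = 1*43 + 42 = 85, q_2 = 1*1 + 1 = 2.
  i=3: a_3=3, p_3 = 3*85 + 43 = 298, q_3 = 3*2 + 1 = 7.
  i=4: a_4=5, p_4 = 5*298 + 85 = 1575, q_4 = 5*7 + 2 = 37.
  i=5: a_5=28, p_5 = 28*1575 + 298 = 44398, q_5 = 28*37 + 7 = 1043.
  i=6: a_6=5, p_6 = 5*44398 + 1575 = 223565, q_6 = 5*1043 + 37 = 5252.
  i=7: a_7=3, p_7 = 3*223565 + 44398 = 715093, q_7 = 3*5252 + 1043 = 16799.
  i=8: a_8=1, p_8 = 1*715093 + 223565 = 938658, q_8 = 1*16799 + 5252 = 22051.
  i=9: a_9=1, p_9 = 1*938658 + 715093 = 1653751, q_9 = 1*22051 + 16799 = 38850.
Check: 1653751^2 - 1812*38850^2 = 2734892370001 - 2734892370000 = 1, so (x, y) = (1653751, 38850) solves the equation, and by the theorem it is the least positive solution.

(x, y) = (1653751, 38850)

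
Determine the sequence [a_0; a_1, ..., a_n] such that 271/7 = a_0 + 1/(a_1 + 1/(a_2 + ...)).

Run the Euclidean algorithm on 271 and 7; the successive quotients are the partial quotients a_0, a_1, ... (each step inverts the fractional part left over by the previous one):
  271 = 38*7 + 5, so a_0 = 38.
  7 = 1*5 + 2, so a_1 = 1.
  5 = 2*2 + 1, so a_2 = 2.
  2 = 2*1 + 0, so a_3 = 2.
The remainder reaches 0 after 4 divisions, so the expansion has 4 partial quotients, read off in order.

[38; 1, 2, 2]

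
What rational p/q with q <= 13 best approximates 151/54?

14/5

Expand x = 151/54 as a continued fraction with the Euclidean algorithm:
  151 = 2*54 + 43, so a_0 = 2.
  54 = 1*43 + 11, so a_1 = 1.
  43 = 3*11 + 10, so a_2 = 3.
  11 = 1*10 + 1, so a_3 = 1.
  10 = 10*1 + 0, so a_4 = 10.
so x = [2; 1, 3, 1, 10].
Convergents (p_i = a_i*p_{i-1} + p_{i-2}, q_i = a_i*q_{i-1} + q_{i-2} with p_{-2}=0, p_{-1}=1, q_{-2}=1, q_{-1}=0), until the denominator exceeds 13:
  i=0: a_0=2, p_0 = 2*1 + 0 = 2, q_0 = 2*0 + 1 = 1.
  i=1: a_1=1, p_1 = 1*2 + 1 = 3, q_1 = 1*1 + 0 = 1.
  i=2: a_2=3, p_2 = 3*3 + 2 = 11, q_2 = 3*1 + 1 = 4.
  i=3: a_3=1, p_3 = 1*11 + 3 = 14, q_3 = 1*4 + 1 = 5.
  i=4: a_4=10, p_4 = 10*14 + 11 = 151, q_4 = 10*5 + 4 = 54.
q_4 = 54 > 13, so the last convergent with denominator <= 13 is p_3/q_3 = 14/5.
The closest fraction with denominator <= 13 is either p_3/q_3 or the intermediate fraction (k*p_3 + p_2)/(k*q_3 + q_2) with the largest k >= 1 whose denominator stays <= 13; these approach x as k grows, and every other convergent or intermediate fraction in range is farther away.
Largest k: floor((13 - q_2)/q_3) = floor((13 - 4)/5) = 1.
That gives (1*14 + 11)/(1*5 + 4) = 25/9.
Compare the errors: |x - 14/5| = |151*5 - 14*54|/(54*5) = 1/270, and |x - 25/9| = |151*9 - 25*54|/(54*9) = 9/486.
Cross-multiplying, 1*486 = 486 < 2430 = 9*270, so 1/270 is smaller: the convergent 14/5 is closer to x than 25/9.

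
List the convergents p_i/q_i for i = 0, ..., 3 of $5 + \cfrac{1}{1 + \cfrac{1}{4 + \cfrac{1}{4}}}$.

5/1, 6/1, 29/5, 122/21

Using the convergent recurrence p_i = a_i*p_{i-1} + p_{i-2}, q_i = a_i*q_{i-1} + q_{i-2} with p_{-2}=0, p_{-1}=1, q_{-2}=1, q_{-1}=0:
  i=0: a_0=5, p_0 = 5*1 + 0 = 5, q_0 = 5*0 + 1 = 1.
  i=1: a_1=1, p_1 = 1*5 + 1 = 6, q_1 = 1*1 + 0 = 1.
  i=2: a_2=4, p_2 = 4*6 + 5 = 29, q_2 = 4*1 + 1 = 5.
  i=3: a_3=4, p_3 = 4*29 + 6 = 122, q_3 = 4*5 + 1 = 21.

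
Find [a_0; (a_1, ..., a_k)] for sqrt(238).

[15; (2, 2, 1, 14, 1, 2, 2, 30)]

Write x_i = (sqrt(238) + m_i)/d_i with (m_0, d_0) = (0, 1). a_0 = floor(sqrt(238)) = 15, since 15^2 = 225 <= 238 < 256 = 16^2.
Iterate m_{i+1} = d_i*a_i - m_i, d_{i+1} = (238 - m_{i+1}^2)/d_i, a_{i+1} = floor((a_0 + m_{i+1})/d_{i+1}):
  m_1 = 1*15 - 0 = 15, d_1 = (238 - 15^2)/1 = 13/1 = 13, a_1 = floor((15 + 15)/13) = 2.
  m_2 = 13*2 - 15 = 11, d_2 = (238 - 11^2)/13 = 117/13 = 9, a_2 = floor((15 + 11)/9) = 2.
  m_3 = 9*2 - 11 = 7, d_3 = (238 - 7^2)/9 = 189/9 = 21, a_3 = floor((15 + 7)/21) = 1.
  m_4 = 21*1 - 7 = 14, d_4 = (238 - 14^2)/21 = 42/21 = 2, a_4 = floor((15 + 14)/2) = 14.
  m_5 = 2*14 - 14 = 14, d_5 = (238 - 14^2)/2 = 42/2 = 21, a_5 = floor((15 + 14)/21) = 1.
  m_6 = 21*1 - 14 = 7, d_6 = (238 - 7^2)/21 = 189/21 = 9, a_6 = floor((15 + 7)/9) = 2.
  m_7 = 9*2 - 7 = 11, d_7 = (238 - 11^2)/9 = 117/9 = 13, a_7 = floor((15 + 11)/13) = 2.
  m_8 = 13*2 - 11 = 15, d_8 = (238 - 15^2)/13 = 13/13 = 1, a_8 = floor((15 + 15)/1) = 30.
  m_9 = 1*30 - 15 = 15, d_9 = (238 - 15^2)/1 = 13/1 = 13: (m_9, d_9) = (m_1, d_1) = (15, 13), so from here the quotients repeat a_1, ..., a_8; the period length is 8.
Hence the expansion of sqrt(238) is a_0 = 15 followed by the repeating block 2, 2, 1, 14, 1, 2, 2, 30 (period 8).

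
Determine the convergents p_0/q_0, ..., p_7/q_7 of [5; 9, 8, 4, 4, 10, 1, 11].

Using the convergent recurrence p_i = a_i*p_{i-1} + p_{i-2}, q_i = a_i*q_{i-1} + q_{i-2} with p_{-2}=0, p_{-1}=1, q_{-2}=1, q_{-1}=0:
  i=0: a_0=5, p_0 = 5*1 + 0 = 5, q_0 = 5*0 + 1 = 1.
  i=1: a_1=9, p_1 = 9*5 + 1 = 46, q_1 = 9*1 + 0 = 9.
  i=2: a_2=8, p_2 = 8*46 + 5 = 373, q_2 = 8*9 + 1 = 73.
  i=3: a_3=4, p_3 = 4*373 + 46 = 1538, q_3 = 4*73 + 9 = 301.
  i=4: a_4=4, p_4 = 4*1538 + 373 = 6525, q_4 = 4*301 + 73 = 1277.
  i=5: a_5=10, p_5 = 10*6525 + 1538 = 66788, q_5 = 10*1277 + 301 = 13071.
  i=6: a_6=1, p_6 = 1*66788 + 6525 = 73313, q_6 = 1*13071 + 1277 = 14348.
  i=7: a_7=11, p_7 = 11*73313 + 66788 = 873231, q_7 = 11*14348 + 13071 = 170899.

5/1, 46/9, 373/73, 1538/301, 6525/1277, 66788/13071, 73313/14348, 873231/170899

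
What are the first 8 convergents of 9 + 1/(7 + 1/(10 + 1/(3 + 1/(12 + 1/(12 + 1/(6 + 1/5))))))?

Using the convergent recurrence p_i = a_i*p_{i-1} + p_{i-2}, q_i = a_i*q_{i-1} + q_{i-2} with p_{-2}=0, p_{-1}=1, q_{-2}=1, q_{-1}=0:
  i=0: a_0=9, p_0 = 9*1 + 0 = 9, q_0 = 9*0 + 1 = 1.
  i=1: a_1=7, p_1 = 7*9 + 1 = 64, q_1 = 7*1 + 0 = 7.
  i=2: a_2=10, p_2 = 10*64 + 9 = 649, q_2 = 10*7 + 1 = 71.
  i=3: a_3=3, p_3 = 3*649 + 64 = 2011, q_3 = 3*71 + 7 = 220.
  i=4: a_4=12, p_4 = 12*2011 + 649 = 24781, q_4 = 12*220 + 71 = 2711.
  i=5: a_5=12, p_5 = 12*24781 + 2011 = 299383, q_5 = 12*2711 + 220 = 32752.
  i=6: a_6=6, p_6 = 6*299383 + 24781 = 1821079, q_6 = 6*32752 + 2711 = 199223.
  i=7: a_7=5, p_7 = 5*1821079 + 299383 = 9404778, q_7 = 5*199223 + 32752 = 1028867.

9/1, 64/7, 649/71, 2011/220, 24781/2711, 299383/32752, 1821079/199223, 9404778/1028867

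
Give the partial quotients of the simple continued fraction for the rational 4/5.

Run the Euclidean algorithm on 4 and 5; the successive quotients are the partial quotients a_0, a_1, ... (each step inverts the fractional part left over by the previous one):
  4 = 0*5 + 4, so a_0 = 0.
  5 = 1*4 + 1, so a_1 = 1.
  4 = 4*1 + 0, so a_2 = 4.
The remainder reaches 0 after 3 divisions, so the expansion has 3 partial quotients, read off in order.

[0; 1, 4]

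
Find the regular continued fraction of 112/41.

Run the Euclidean algorithm on 112 and 41; the successive quotients are the partial quotients a_0, a_1, ... (each step inverts the fractional part left over by the previous one):
  112 = 2*41 + 30, so a_0 = 2.
  41 = 1*30 + 11, so a_1 = 1.
  30 = 2*11 + 8, so a_2 = 2.
  11 = 1*8 + 3, so a_3 = 1.
  8 = 2*3 + 2, so a_4 = 2.
  3 = 1*2 + 1, so a_5 = 1.
  2 = 2*1 + 0, so a_6 = 2.
The remainder reaches 0 after 7 divisions, so the expansion has 7 partial quotients, read off in order.

[2; 1, 2, 1, 2, 1, 2]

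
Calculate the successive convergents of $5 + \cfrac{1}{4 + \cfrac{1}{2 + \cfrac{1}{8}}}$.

Using the convergent recurrence p_i = a_i*p_{i-1} + p_{i-2}, q_i = a_i*q_{i-1} + q_{i-2} with p_{-2}=0, p_{-1}=1, q_{-2}=1, q_{-1}=0:
  i=0: a_0=5, p_0 = 5*1 + 0 = 5, q_0 = 5*0 + 1 = 1.
  i=1: a_1=4, p_1 = 4*5 + 1 = 21, q_1 = 4*1 + 0 = 4.
  i=2: a_2=2, p_2 = 2*21 + 5 = 47, q_2 = 2*4 + 1 = 9.
  i=3: a_3=8, p_3 = 8*47 + 21 = 397, q_3 = 8*9 + 4 = 76.

5/1, 21/4, 47/9, 397/76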